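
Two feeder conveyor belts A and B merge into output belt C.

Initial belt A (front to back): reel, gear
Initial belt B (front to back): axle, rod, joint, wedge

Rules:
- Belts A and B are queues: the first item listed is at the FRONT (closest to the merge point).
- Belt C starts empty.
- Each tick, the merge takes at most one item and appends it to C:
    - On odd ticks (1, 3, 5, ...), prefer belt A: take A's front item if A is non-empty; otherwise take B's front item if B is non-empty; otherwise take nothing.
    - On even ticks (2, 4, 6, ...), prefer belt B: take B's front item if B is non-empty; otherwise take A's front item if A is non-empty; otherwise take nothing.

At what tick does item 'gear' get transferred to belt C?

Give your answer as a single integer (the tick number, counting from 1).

Tick 1: prefer A, take reel from A; A=[gear] B=[axle,rod,joint,wedge] C=[reel]
Tick 2: prefer B, take axle from B; A=[gear] B=[rod,joint,wedge] C=[reel,axle]
Tick 3: prefer A, take gear from A; A=[-] B=[rod,joint,wedge] C=[reel,axle,gear]

Answer: 3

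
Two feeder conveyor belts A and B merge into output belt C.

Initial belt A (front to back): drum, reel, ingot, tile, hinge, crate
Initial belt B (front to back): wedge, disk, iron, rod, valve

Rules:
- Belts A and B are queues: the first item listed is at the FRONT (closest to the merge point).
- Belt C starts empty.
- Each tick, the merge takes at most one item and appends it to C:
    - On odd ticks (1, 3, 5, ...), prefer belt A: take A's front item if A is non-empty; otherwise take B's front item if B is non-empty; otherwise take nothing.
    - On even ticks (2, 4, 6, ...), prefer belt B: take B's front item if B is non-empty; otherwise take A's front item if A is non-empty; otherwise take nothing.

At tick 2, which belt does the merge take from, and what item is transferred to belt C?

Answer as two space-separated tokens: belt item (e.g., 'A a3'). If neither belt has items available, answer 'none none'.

Answer: B wedge

Derivation:
Tick 1: prefer A, take drum from A; A=[reel,ingot,tile,hinge,crate] B=[wedge,disk,iron,rod,valve] C=[drum]
Tick 2: prefer B, take wedge from B; A=[reel,ingot,tile,hinge,crate] B=[disk,iron,rod,valve] C=[drum,wedge]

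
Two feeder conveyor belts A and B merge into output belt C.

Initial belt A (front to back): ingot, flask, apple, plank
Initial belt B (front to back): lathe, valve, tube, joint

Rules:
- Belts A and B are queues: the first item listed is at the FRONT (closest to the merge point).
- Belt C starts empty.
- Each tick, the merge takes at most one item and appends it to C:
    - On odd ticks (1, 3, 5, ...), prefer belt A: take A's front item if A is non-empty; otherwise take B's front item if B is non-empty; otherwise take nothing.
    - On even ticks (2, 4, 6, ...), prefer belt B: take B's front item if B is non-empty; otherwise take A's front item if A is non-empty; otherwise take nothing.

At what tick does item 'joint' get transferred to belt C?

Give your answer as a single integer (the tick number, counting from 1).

Answer: 8

Derivation:
Tick 1: prefer A, take ingot from A; A=[flask,apple,plank] B=[lathe,valve,tube,joint] C=[ingot]
Tick 2: prefer B, take lathe from B; A=[flask,apple,plank] B=[valve,tube,joint] C=[ingot,lathe]
Tick 3: prefer A, take flask from A; A=[apple,plank] B=[valve,tube,joint] C=[ingot,lathe,flask]
Tick 4: prefer B, take valve from B; A=[apple,plank] B=[tube,joint] C=[ingot,lathe,flask,valve]
Tick 5: prefer A, take apple from A; A=[plank] B=[tube,joint] C=[ingot,lathe,flask,valve,apple]
Tick 6: prefer B, take tube from B; A=[plank] B=[joint] C=[ingot,lathe,flask,valve,apple,tube]
Tick 7: prefer A, take plank from A; A=[-] B=[joint] C=[ingot,lathe,flask,valve,apple,tube,plank]
Tick 8: prefer B, take joint from B; A=[-] B=[-] C=[ingot,lathe,flask,valve,apple,tube,plank,joint]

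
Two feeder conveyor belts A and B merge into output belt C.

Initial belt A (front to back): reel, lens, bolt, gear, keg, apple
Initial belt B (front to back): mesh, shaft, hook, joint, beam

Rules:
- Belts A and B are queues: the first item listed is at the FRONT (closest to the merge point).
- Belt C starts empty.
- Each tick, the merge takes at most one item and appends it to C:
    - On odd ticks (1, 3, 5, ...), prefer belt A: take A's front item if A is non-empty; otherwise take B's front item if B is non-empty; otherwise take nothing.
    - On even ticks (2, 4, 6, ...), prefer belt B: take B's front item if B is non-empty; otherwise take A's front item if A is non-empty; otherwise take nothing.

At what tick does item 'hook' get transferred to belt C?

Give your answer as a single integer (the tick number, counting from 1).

Tick 1: prefer A, take reel from A; A=[lens,bolt,gear,keg,apple] B=[mesh,shaft,hook,joint,beam] C=[reel]
Tick 2: prefer B, take mesh from B; A=[lens,bolt,gear,keg,apple] B=[shaft,hook,joint,beam] C=[reel,mesh]
Tick 3: prefer A, take lens from A; A=[bolt,gear,keg,apple] B=[shaft,hook,joint,beam] C=[reel,mesh,lens]
Tick 4: prefer B, take shaft from B; A=[bolt,gear,keg,apple] B=[hook,joint,beam] C=[reel,mesh,lens,shaft]
Tick 5: prefer A, take bolt from A; A=[gear,keg,apple] B=[hook,joint,beam] C=[reel,mesh,lens,shaft,bolt]
Tick 6: prefer B, take hook from B; A=[gear,keg,apple] B=[joint,beam] C=[reel,mesh,lens,shaft,bolt,hook]

Answer: 6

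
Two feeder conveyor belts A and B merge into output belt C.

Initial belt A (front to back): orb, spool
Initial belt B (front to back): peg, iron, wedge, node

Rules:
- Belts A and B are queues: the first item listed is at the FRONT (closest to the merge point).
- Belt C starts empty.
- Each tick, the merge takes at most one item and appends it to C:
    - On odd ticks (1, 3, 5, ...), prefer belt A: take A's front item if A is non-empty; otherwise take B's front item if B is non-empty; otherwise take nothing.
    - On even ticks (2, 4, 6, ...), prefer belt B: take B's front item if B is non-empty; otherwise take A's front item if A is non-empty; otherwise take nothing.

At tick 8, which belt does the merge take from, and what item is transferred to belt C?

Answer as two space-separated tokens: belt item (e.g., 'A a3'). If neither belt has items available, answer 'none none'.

Answer: none none

Derivation:
Tick 1: prefer A, take orb from A; A=[spool] B=[peg,iron,wedge,node] C=[orb]
Tick 2: prefer B, take peg from B; A=[spool] B=[iron,wedge,node] C=[orb,peg]
Tick 3: prefer A, take spool from A; A=[-] B=[iron,wedge,node] C=[orb,peg,spool]
Tick 4: prefer B, take iron from B; A=[-] B=[wedge,node] C=[orb,peg,spool,iron]
Tick 5: prefer A, take wedge from B; A=[-] B=[node] C=[orb,peg,spool,iron,wedge]
Tick 6: prefer B, take node from B; A=[-] B=[-] C=[orb,peg,spool,iron,wedge,node]
Tick 7: prefer A, both empty, nothing taken; A=[-] B=[-] C=[orb,peg,spool,iron,wedge,node]
Tick 8: prefer B, both empty, nothing taken; A=[-] B=[-] C=[orb,peg,spool,iron,wedge,node]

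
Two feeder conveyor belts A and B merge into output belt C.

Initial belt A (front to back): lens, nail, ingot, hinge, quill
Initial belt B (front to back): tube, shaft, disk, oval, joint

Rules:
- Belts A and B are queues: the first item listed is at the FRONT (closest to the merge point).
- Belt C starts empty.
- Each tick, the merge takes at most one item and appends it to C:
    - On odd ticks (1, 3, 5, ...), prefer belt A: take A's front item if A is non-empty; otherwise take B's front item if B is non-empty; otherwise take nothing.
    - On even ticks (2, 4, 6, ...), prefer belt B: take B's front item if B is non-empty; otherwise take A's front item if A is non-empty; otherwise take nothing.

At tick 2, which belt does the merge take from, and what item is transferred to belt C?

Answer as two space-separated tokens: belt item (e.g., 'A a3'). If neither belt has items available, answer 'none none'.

Answer: B tube

Derivation:
Tick 1: prefer A, take lens from A; A=[nail,ingot,hinge,quill] B=[tube,shaft,disk,oval,joint] C=[lens]
Tick 2: prefer B, take tube from B; A=[nail,ingot,hinge,quill] B=[shaft,disk,oval,joint] C=[lens,tube]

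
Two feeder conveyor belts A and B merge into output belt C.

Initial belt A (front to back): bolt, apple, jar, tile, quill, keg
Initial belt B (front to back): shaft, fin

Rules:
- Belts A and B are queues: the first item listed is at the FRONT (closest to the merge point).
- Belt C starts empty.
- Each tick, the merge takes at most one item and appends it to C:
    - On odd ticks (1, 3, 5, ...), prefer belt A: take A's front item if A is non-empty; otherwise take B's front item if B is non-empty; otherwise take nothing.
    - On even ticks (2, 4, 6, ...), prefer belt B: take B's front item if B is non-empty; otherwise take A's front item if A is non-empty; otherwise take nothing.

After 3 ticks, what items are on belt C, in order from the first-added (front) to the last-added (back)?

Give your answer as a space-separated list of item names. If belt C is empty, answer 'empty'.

Answer: bolt shaft apple

Derivation:
Tick 1: prefer A, take bolt from A; A=[apple,jar,tile,quill,keg] B=[shaft,fin] C=[bolt]
Tick 2: prefer B, take shaft from B; A=[apple,jar,tile,quill,keg] B=[fin] C=[bolt,shaft]
Tick 3: prefer A, take apple from A; A=[jar,tile,quill,keg] B=[fin] C=[bolt,shaft,apple]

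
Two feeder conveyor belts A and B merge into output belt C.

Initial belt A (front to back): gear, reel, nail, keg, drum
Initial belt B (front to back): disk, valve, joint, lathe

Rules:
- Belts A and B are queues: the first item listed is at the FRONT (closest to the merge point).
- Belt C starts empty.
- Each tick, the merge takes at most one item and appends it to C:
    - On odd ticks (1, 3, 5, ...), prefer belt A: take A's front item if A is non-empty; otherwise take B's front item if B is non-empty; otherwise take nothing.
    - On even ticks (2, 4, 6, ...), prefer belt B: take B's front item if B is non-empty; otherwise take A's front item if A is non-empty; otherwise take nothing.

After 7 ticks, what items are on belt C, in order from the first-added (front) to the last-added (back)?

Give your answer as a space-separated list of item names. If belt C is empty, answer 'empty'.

Tick 1: prefer A, take gear from A; A=[reel,nail,keg,drum] B=[disk,valve,joint,lathe] C=[gear]
Tick 2: prefer B, take disk from B; A=[reel,nail,keg,drum] B=[valve,joint,lathe] C=[gear,disk]
Tick 3: prefer A, take reel from A; A=[nail,keg,drum] B=[valve,joint,lathe] C=[gear,disk,reel]
Tick 4: prefer B, take valve from B; A=[nail,keg,drum] B=[joint,lathe] C=[gear,disk,reel,valve]
Tick 5: prefer A, take nail from A; A=[keg,drum] B=[joint,lathe] C=[gear,disk,reel,valve,nail]
Tick 6: prefer B, take joint from B; A=[keg,drum] B=[lathe] C=[gear,disk,reel,valve,nail,joint]
Tick 7: prefer A, take keg from A; A=[drum] B=[lathe] C=[gear,disk,reel,valve,nail,joint,keg]

Answer: gear disk reel valve nail joint keg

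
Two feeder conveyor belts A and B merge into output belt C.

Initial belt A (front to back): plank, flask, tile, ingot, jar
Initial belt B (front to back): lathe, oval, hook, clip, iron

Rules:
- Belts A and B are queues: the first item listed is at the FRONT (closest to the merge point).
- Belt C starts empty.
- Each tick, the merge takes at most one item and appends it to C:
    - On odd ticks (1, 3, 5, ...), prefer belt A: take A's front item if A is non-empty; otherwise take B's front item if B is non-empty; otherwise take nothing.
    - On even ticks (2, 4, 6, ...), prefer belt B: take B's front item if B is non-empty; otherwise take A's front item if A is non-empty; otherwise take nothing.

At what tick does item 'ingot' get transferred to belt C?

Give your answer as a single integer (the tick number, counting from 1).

Tick 1: prefer A, take plank from A; A=[flask,tile,ingot,jar] B=[lathe,oval,hook,clip,iron] C=[plank]
Tick 2: prefer B, take lathe from B; A=[flask,tile,ingot,jar] B=[oval,hook,clip,iron] C=[plank,lathe]
Tick 3: prefer A, take flask from A; A=[tile,ingot,jar] B=[oval,hook,clip,iron] C=[plank,lathe,flask]
Tick 4: prefer B, take oval from B; A=[tile,ingot,jar] B=[hook,clip,iron] C=[plank,lathe,flask,oval]
Tick 5: prefer A, take tile from A; A=[ingot,jar] B=[hook,clip,iron] C=[plank,lathe,flask,oval,tile]
Tick 6: prefer B, take hook from B; A=[ingot,jar] B=[clip,iron] C=[plank,lathe,flask,oval,tile,hook]
Tick 7: prefer A, take ingot from A; A=[jar] B=[clip,iron] C=[plank,lathe,flask,oval,tile,hook,ingot]

Answer: 7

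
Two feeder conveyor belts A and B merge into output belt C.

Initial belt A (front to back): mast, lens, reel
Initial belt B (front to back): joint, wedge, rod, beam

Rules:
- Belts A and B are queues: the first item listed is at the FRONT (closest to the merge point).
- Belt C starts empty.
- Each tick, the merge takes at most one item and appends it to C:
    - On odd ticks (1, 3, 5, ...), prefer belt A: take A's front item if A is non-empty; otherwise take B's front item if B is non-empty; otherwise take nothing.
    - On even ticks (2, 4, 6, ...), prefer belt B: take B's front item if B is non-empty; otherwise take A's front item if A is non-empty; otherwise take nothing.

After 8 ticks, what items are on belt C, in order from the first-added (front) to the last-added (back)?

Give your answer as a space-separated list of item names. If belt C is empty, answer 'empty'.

Tick 1: prefer A, take mast from A; A=[lens,reel] B=[joint,wedge,rod,beam] C=[mast]
Tick 2: prefer B, take joint from B; A=[lens,reel] B=[wedge,rod,beam] C=[mast,joint]
Tick 3: prefer A, take lens from A; A=[reel] B=[wedge,rod,beam] C=[mast,joint,lens]
Tick 4: prefer B, take wedge from B; A=[reel] B=[rod,beam] C=[mast,joint,lens,wedge]
Tick 5: prefer A, take reel from A; A=[-] B=[rod,beam] C=[mast,joint,lens,wedge,reel]
Tick 6: prefer B, take rod from B; A=[-] B=[beam] C=[mast,joint,lens,wedge,reel,rod]
Tick 7: prefer A, take beam from B; A=[-] B=[-] C=[mast,joint,lens,wedge,reel,rod,beam]
Tick 8: prefer B, both empty, nothing taken; A=[-] B=[-] C=[mast,joint,lens,wedge,reel,rod,beam]

Answer: mast joint lens wedge reel rod beam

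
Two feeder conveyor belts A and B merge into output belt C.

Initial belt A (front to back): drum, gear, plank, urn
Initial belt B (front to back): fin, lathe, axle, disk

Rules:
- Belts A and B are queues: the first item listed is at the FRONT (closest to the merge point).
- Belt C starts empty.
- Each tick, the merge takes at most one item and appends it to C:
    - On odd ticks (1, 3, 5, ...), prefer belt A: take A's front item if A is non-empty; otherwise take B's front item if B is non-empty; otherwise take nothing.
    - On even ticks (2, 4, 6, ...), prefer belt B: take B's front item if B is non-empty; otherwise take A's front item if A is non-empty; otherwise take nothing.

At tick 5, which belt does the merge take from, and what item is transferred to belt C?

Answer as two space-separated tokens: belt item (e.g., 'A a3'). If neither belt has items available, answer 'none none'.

Answer: A plank

Derivation:
Tick 1: prefer A, take drum from A; A=[gear,plank,urn] B=[fin,lathe,axle,disk] C=[drum]
Tick 2: prefer B, take fin from B; A=[gear,plank,urn] B=[lathe,axle,disk] C=[drum,fin]
Tick 3: prefer A, take gear from A; A=[plank,urn] B=[lathe,axle,disk] C=[drum,fin,gear]
Tick 4: prefer B, take lathe from B; A=[plank,urn] B=[axle,disk] C=[drum,fin,gear,lathe]
Tick 5: prefer A, take plank from A; A=[urn] B=[axle,disk] C=[drum,fin,gear,lathe,plank]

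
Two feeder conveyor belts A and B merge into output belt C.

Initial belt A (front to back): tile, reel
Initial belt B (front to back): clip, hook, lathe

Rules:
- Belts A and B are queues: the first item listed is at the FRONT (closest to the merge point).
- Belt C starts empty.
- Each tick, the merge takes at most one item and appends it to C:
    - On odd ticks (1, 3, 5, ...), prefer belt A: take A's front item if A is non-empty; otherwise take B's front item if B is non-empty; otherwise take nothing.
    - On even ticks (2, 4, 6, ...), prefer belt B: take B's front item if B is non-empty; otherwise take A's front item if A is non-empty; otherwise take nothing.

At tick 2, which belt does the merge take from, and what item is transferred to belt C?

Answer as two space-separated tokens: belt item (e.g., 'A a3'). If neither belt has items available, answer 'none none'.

Tick 1: prefer A, take tile from A; A=[reel] B=[clip,hook,lathe] C=[tile]
Tick 2: prefer B, take clip from B; A=[reel] B=[hook,lathe] C=[tile,clip]

Answer: B clip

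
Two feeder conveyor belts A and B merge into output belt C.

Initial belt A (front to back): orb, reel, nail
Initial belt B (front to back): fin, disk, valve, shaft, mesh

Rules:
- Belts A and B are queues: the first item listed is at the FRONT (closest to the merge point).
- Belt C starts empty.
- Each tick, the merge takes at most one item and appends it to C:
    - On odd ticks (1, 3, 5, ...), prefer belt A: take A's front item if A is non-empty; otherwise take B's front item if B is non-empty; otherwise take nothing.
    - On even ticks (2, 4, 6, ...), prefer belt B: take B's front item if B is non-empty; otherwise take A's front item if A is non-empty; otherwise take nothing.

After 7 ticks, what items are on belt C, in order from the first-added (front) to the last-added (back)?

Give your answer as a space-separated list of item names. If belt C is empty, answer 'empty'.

Answer: orb fin reel disk nail valve shaft

Derivation:
Tick 1: prefer A, take orb from A; A=[reel,nail] B=[fin,disk,valve,shaft,mesh] C=[orb]
Tick 2: prefer B, take fin from B; A=[reel,nail] B=[disk,valve,shaft,mesh] C=[orb,fin]
Tick 3: prefer A, take reel from A; A=[nail] B=[disk,valve,shaft,mesh] C=[orb,fin,reel]
Tick 4: prefer B, take disk from B; A=[nail] B=[valve,shaft,mesh] C=[orb,fin,reel,disk]
Tick 5: prefer A, take nail from A; A=[-] B=[valve,shaft,mesh] C=[orb,fin,reel,disk,nail]
Tick 6: prefer B, take valve from B; A=[-] B=[shaft,mesh] C=[orb,fin,reel,disk,nail,valve]
Tick 7: prefer A, take shaft from B; A=[-] B=[mesh] C=[orb,fin,reel,disk,nail,valve,shaft]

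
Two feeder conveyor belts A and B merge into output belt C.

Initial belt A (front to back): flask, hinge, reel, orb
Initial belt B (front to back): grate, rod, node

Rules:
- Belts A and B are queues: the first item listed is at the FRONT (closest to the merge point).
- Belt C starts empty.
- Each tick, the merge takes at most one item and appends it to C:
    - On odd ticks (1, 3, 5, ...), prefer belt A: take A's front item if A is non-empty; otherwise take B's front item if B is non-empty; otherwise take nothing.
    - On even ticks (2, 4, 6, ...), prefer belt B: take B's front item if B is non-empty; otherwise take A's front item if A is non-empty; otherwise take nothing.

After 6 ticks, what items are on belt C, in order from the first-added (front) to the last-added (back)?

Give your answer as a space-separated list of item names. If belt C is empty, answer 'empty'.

Tick 1: prefer A, take flask from A; A=[hinge,reel,orb] B=[grate,rod,node] C=[flask]
Tick 2: prefer B, take grate from B; A=[hinge,reel,orb] B=[rod,node] C=[flask,grate]
Tick 3: prefer A, take hinge from A; A=[reel,orb] B=[rod,node] C=[flask,grate,hinge]
Tick 4: prefer B, take rod from B; A=[reel,orb] B=[node] C=[flask,grate,hinge,rod]
Tick 5: prefer A, take reel from A; A=[orb] B=[node] C=[flask,grate,hinge,rod,reel]
Tick 6: prefer B, take node from B; A=[orb] B=[-] C=[flask,grate,hinge,rod,reel,node]

Answer: flask grate hinge rod reel node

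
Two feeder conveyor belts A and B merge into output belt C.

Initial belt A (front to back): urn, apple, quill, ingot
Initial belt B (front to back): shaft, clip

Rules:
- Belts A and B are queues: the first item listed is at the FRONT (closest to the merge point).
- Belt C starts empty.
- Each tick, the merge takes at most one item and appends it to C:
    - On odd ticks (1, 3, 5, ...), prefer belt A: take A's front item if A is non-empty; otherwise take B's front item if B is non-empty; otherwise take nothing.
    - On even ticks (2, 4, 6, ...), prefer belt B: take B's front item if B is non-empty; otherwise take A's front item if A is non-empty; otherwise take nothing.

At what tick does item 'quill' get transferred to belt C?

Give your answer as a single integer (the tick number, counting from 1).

Tick 1: prefer A, take urn from A; A=[apple,quill,ingot] B=[shaft,clip] C=[urn]
Tick 2: prefer B, take shaft from B; A=[apple,quill,ingot] B=[clip] C=[urn,shaft]
Tick 3: prefer A, take apple from A; A=[quill,ingot] B=[clip] C=[urn,shaft,apple]
Tick 4: prefer B, take clip from B; A=[quill,ingot] B=[-] C=[urn,shaft,apple,clip]
Tick 5: prefer A, take quill from A; A=[ingot] B=[-] C=[urn,shaft,apple,clip,quill]

Answer: 5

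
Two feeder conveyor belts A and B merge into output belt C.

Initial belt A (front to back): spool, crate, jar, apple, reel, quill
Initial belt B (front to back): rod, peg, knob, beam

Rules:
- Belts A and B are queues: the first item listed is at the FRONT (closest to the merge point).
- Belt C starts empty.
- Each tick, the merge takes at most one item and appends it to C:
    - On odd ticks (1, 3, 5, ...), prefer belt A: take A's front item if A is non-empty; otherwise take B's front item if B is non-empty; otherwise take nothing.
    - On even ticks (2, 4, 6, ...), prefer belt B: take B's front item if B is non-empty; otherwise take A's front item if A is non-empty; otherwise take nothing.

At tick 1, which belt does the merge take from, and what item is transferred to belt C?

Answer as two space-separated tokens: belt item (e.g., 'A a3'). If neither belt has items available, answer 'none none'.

Tick 1: prefer A, take spool from A; A=[crate,jar,apple,reel,quill] B=[rod,peg,knob,beam] C=[spool]

Answer: A spool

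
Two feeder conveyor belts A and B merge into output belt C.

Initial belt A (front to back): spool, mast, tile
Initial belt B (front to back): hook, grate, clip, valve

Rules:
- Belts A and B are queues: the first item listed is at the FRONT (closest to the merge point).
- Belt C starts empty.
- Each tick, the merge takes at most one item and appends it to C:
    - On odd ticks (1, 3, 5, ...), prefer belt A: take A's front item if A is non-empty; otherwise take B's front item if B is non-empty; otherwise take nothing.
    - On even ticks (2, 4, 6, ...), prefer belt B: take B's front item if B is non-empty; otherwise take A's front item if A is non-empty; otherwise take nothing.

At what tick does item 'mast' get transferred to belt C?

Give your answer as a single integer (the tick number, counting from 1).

Tick 1: prefer A, take spool from A; A=[mast,tile] B=[hook,grate,clip,valve] C=[spool]
Tick 2: prefer B, take hook from B; A=[mast,tile] B=[grate,clip,valve] C=[spool,hook]
Tick 3: prefer A, take mast from A; A=[tile] B=[grate,clip,valve] C=[spool,hook,mast]

Answer: 3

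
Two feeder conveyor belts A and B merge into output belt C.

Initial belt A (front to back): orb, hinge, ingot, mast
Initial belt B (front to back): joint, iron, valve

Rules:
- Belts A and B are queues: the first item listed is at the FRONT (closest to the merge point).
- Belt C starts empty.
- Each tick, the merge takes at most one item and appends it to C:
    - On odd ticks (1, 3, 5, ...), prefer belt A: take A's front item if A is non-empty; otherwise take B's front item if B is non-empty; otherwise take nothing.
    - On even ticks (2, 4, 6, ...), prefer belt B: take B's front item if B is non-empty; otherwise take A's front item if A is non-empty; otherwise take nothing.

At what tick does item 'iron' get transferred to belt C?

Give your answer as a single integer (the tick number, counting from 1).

Tick 1: prefer A, take orb from A; A=[hinge,ingot,mast] B=[joint,iron,valve] C=[orb]
Tick 2: prefer B, take joint from B; A=[hinge,ingot,mast] B=[iron,valve] C=[orb,joint]
Tick 3: prefer A, take hinge from A; A=[ingot,mast] B=[iron,valve] C=[orb,joint,hinge]
Tick 4: prefer B, take iron from B; A=[ingot,mast] B=[valve] C=[orb,joint,hinge,iron]

Answer: 4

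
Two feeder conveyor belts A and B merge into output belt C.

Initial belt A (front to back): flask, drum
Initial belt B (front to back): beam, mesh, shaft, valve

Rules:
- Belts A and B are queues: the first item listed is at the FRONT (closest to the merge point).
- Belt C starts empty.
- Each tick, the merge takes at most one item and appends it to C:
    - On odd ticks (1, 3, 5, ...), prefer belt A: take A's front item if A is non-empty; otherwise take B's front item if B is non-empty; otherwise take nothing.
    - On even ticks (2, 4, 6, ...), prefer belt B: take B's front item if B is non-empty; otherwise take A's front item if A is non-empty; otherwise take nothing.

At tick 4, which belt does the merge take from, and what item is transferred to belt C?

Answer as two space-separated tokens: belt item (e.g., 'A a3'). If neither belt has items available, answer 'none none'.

Answer: B mesh

Derivation:
Tick 1: prefer A, take flask from A; A=[drum] B=[beam,mesh,shaft,valve] C=[flask]
Tick 2: prefer B, take beam from B; A=[drum] B=[mesh,shaft,valve] C=[flask,beam]
Tick 3: prefer A, take drum from A; A=[-] B=[mesh,shaft,valve] C=[flask,beam,drum]
Tick 4: prefer B, take mesh from B; A=[-] B=[shaft,valve] C=[flask,beam,drum,mesh]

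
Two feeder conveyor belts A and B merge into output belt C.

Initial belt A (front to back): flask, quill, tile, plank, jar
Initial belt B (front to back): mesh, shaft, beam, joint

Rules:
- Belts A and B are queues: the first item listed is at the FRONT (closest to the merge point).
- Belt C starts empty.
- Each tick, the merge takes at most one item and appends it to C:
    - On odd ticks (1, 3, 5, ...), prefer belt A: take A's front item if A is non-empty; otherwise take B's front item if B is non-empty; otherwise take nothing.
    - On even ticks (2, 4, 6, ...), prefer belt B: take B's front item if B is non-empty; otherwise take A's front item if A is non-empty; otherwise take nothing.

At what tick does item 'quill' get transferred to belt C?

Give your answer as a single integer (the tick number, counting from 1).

Answer: 3

Derivation:
Tick 1: prefer A, take flask from A; A=[quill,tile,plank,jar] B=[mesh,shaft,beam,joint] C=[flask]
Tick 2: prefer B, take mesh from B; A=[quill,tile,plank,jar] B=[shaft,beam,joint] C=[flask,mesh]
Tick 3: prefer A, take quill from A; A=[tile,plank,jar] B=[shaft,beam,joint] C=[flask,mesh,quill]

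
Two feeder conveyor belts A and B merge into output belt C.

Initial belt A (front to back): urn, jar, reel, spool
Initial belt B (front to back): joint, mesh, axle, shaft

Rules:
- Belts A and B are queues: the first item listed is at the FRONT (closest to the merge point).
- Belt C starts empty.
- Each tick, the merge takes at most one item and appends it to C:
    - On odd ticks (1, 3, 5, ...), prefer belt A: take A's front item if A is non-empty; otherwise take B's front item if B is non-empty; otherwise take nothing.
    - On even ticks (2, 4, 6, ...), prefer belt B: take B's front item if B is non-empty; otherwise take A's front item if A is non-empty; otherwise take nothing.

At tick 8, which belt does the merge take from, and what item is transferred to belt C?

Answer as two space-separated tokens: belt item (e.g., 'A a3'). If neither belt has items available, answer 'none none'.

Answer: B shaft

Derivation:
Tick 1: prefer A, take urn from A; A=[jar,reel,spool] B=[joint,mesh,axle,shaft] C=[urn]
Tick 2: prefer B, take joint from B; A=[jar,reel,spool] B=[mesh,axle,shaft] C=[urn,joint]
Tick 3: prefer A, take jar from A; A=[reel,spool] B=[mesh,axle,shaft] C=[urn,joint,jar]
Tick 4: prefer B, take mesh from B; A=[reel,spool] B=[axle,shaft] C=[urn,joint,jar,mesh]
Tick 5: prefer A, take reel from A; A=[spool] B=[axle,shaft] C=[urn,joint,jar,mesh,reel]
Tick 6: prefer B, take axle from B; A=[spool] B=[shaft] C=[urn,joint,jar,mesh,reel,axle]
Tick 7: prefer A, take spool from A; A=[-] B=[shaft] C=[urn,joint,jar,mesh,reel,axle,spool]
Tick 8: prefer B, take shaft from B; A=[-] B=[-] C=[urn,joint,jar,mesh,reel,axle,spool,shaft]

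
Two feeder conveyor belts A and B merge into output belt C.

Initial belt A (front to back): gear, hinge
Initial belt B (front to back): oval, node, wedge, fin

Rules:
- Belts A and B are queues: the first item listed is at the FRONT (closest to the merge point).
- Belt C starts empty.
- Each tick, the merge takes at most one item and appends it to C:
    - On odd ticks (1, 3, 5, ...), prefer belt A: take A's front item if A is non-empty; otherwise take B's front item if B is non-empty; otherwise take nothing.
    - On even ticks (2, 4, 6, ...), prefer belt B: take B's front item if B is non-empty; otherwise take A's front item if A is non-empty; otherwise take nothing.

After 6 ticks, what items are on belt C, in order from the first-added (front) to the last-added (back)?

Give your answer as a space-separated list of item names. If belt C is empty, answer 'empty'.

Answer: gear oval hinge node wedge fin

Derivation:
Tick 1: prefer A, take gear from A; A=[hinge] B=[oval,node,wedge,fin] C=[gear]
Tick 2: prefer B, take oval from B; A=[hinge] B=[node,wedge,fin] C=[gear,oval]
Tick 3: prefer A, take hinge from A; A=[-] B=[node,wedge,fin] C=[gear,oval,hinge]
Tick 4: prefer B, take node from B; A=[-] B=[wedge,fin] C=[gear,oval,hinge,node]
Tick 5: prefer A, take wedge from B; A=[-] B=[fin] C=[gear,oval,hinge,node,wedge]
Tick 6: prefer B, take fin from B; A=[-] B=[-] C=[gear,oval,hinge,node,wedge,fin]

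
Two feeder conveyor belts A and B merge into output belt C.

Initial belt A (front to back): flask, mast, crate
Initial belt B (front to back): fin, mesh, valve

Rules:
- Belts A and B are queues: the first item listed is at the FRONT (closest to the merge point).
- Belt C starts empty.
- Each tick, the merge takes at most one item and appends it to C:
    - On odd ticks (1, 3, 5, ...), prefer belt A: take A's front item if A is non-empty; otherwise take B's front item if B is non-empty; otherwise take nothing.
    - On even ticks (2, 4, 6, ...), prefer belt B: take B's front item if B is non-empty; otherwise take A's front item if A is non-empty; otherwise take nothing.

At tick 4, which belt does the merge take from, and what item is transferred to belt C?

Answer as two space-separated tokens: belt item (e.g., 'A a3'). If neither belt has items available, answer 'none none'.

Tick 1: prefer A, take flask from A; A=[mast,crate] B=[fin,mesh,valve] C=[flask]
Tick 2: prefer B, take fin from B; A=[mast,crate] B=[mesh,valve] C=[flask,fin]
Tick 3: prefer A, take mast from A; A=[crate] B=[mesh,valve] C=[flask,fin,mast]
Tick 4: prefer B, take mesh from B; A=[crate] B=[valve] C=[flask,fin,mast,mesh]

Answer: B mesh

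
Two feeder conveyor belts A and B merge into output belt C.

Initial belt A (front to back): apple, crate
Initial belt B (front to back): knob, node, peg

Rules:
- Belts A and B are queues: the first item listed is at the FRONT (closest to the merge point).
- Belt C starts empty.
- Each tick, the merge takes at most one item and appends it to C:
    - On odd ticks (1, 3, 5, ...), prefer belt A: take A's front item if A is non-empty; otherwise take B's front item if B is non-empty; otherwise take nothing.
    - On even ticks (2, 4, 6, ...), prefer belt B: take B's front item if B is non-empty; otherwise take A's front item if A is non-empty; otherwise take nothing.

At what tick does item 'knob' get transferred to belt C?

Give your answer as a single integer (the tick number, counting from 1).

Tick 1: prefer A, take apple from A; A=[crate] B=[knob,node,peg] C=[apple]
Tick 2: prefer B, take knob from B; A=[crate] B=[node,peg] C=[apple,knob]

Answer: 2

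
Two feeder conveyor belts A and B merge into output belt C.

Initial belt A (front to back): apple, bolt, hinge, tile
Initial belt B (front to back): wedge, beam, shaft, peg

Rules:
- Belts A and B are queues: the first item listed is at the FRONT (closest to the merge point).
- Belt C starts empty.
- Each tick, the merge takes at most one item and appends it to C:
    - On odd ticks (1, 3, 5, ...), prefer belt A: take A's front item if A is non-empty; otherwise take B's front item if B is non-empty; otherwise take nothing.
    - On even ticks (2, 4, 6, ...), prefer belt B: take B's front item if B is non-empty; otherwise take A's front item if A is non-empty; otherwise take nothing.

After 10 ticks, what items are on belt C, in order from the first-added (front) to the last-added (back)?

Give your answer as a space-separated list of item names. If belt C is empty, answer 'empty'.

Answer: apple wedge bolt beam hinge shaft tile peg

Derivation:
Tick 1: prefer A, take apple from A; A=[bolt,hinge,tile] B=[wedge,beam,shaft,peg] C=[apple]
Tick 2: prefer B, take wedge from B; A=[bolt,hinge,tile] B=[beam,shaft,peg] C=[apple,wedge]
Tick 3: prefer A, take bolt from A; A=[hinge,tile] B=[beam,shaft,peg] C=[apple,wedge,bolt]
Tick 4: prefer B, take beam from B; A=[hinge,tile] B=[shaft,peg] C=[apple,wedge,bolt,beam]
Tick 5: prefer A, take hinge from A; A=[tile] B=[shaft,peg] C=[apple,wedge,bolt,beam,hinge]
Tick 6: prefer B, take shaft from B; A=[tile] B=[peg] C=[apple,wedge,bolt,beam,hinge,shaft]
Tick 7: prefer A, take tile from A; A=[-] B=[peg] C=[apple,wedge,bolt,beam,hinge,shaft,tile]
Tick 8: prefer B, take peg from B; A=[-] B=[-] C=[apple,wedge,bolt,beam,hinge,shaft,tile,peg]
Tick 9: prefer A, both empty, nothing taken; A=[-] B=[-] C=[apple,wedge,bolt,beam,hinge,shaft,tile,peg]
Tick 10: prefer B, both empty, nothing taken; A=[-] B=[-] C=[apple,wedge,bolt,beam,hinge,shaft,tile,peg]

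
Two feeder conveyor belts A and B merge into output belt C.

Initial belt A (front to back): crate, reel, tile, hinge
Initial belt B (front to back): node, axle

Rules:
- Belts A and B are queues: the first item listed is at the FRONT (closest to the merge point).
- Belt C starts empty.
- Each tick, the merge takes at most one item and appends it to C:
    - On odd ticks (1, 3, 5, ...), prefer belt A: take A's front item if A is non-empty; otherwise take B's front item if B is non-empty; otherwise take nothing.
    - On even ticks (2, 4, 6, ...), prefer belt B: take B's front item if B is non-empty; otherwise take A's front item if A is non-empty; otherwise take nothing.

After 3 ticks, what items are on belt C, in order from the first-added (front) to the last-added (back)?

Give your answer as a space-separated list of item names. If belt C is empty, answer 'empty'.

Tick 1: prefer A, take crate from A; A=[reel,tile,hinge] B=[node,axle] C=[crate]
Tick 2: prefer B, take node from B; A=[reel,tile,hinge] B=[axle] C=[crate,node]
Tick 3: prefer A, take reel from A; A=[tile,hinge] B=[axle] C=[crate,node,reel]

Answer: crate node reel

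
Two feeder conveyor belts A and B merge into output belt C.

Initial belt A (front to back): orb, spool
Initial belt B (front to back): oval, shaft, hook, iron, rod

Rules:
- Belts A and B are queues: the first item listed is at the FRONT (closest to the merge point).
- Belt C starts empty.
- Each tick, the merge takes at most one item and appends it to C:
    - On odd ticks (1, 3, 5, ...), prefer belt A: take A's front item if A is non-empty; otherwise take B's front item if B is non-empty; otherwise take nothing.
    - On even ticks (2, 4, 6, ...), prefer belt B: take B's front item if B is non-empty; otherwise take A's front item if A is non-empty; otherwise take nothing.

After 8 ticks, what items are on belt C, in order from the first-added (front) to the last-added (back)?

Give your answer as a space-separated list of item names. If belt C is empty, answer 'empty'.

Answer: orb oval spool shaft hook iron rod

Derivation:
Tick 1: prefer A, take orb from A; A=[spool] B=[oval,shaft,hook,iron,rod] C=[orb]
Tick 2: prefer B, take oval from B; A=[spool] B=[shaft,hook,iron,rod] C=[orb,oval]
Tick 3: prefer A, take spool from A; A=[-] B=[shaft,hook,iron,rod] C=[orb,oval,spool]
Tick 4: prefer B, take shaft from B; A=[-] B=[hook,iron,rod] C=[orb,oval,spool,shaft]
Tick 5: prefer A, take hook from B; A=[-] B=[iron,rod] C=[orb,oval,spool,shaft,hook]
Tick 6: prefer B, take iron from B; A=[-] B=[rod] C=[orb,oval,spool,shaft,hook,iron]
Tick 7: prefer A, take rod from B; A=[-] B=[-] C=[orb,oval,spool,shaft,hook,iron,rod]
Tick 8: prefer B, both empty, nothing taken; A=[-] B=[-] C=[orb,oval,spool,shaft,hook,iron,rod]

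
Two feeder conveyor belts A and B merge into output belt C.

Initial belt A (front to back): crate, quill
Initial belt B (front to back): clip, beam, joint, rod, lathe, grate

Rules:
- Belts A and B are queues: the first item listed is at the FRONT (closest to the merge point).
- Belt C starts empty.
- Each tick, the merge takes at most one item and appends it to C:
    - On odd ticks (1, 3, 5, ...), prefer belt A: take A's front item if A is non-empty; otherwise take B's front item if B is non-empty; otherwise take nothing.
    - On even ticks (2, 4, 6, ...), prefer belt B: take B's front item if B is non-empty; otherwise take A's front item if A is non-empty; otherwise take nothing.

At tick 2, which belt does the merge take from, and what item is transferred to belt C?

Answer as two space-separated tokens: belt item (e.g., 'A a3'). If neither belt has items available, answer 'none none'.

Answer: B clip

Derivation:
Tick 1: prefer A, take crate from A; A=[quill] B=[clip,beam,joint,rod,lathe,grate] C=[crate]
Tick 2: prefer B, take clip from B; A=[quill] B=[beam,joint,rod,lathe,grate] C=[crate,clip]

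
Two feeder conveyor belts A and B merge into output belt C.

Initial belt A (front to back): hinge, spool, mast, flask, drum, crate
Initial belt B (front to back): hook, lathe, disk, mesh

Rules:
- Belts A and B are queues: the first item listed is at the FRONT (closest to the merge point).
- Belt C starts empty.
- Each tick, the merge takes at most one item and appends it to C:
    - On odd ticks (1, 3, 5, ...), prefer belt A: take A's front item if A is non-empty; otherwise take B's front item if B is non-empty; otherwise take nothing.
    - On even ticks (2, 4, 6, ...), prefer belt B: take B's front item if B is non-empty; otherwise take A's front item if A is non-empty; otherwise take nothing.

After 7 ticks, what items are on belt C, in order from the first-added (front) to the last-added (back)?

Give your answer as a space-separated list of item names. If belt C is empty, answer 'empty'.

Answer: hinge hook spool lathe mast disk flask

Derivation:
Tick 1: prefer A, take hinge from A; A=[spool,mast,flask,drum,crate] B=[hook,lathe,disk,mesh] C=[hinge]
Tick 2: prefer B, take hook from B; A=[spool,mast,flask,drum,crate] B=[lathe,disk,mesh] C=[hinge,hook]
Tick 3: prefer A, take spool from A; A=[mast,flask,drum,crate] B=[lathe,disk,mesh] C=[hinge,hook,spool]
Tick 4: prefer B, take lathe from B; A=[mast,flask,drum,crate] B=[disk,mesh] C=[hinge,hook,spool,lathe]
Tick 5: prefer A, take mast from A; A=[flask,drum,crate] B=[disk,mesh] C=[hinge,hook,spool,lathe,mast]
Tick 6: prefer B, take disk from B; A=[flask,drum,crate] B=[mesh] C=[hinge,hook,spool,lathe,mast,disk]
Tick 7: prefer A, take flask from A; A=[drum,crate] B=[mesh] C=[hinge,hook,spool,lathe,mast,disk,flask]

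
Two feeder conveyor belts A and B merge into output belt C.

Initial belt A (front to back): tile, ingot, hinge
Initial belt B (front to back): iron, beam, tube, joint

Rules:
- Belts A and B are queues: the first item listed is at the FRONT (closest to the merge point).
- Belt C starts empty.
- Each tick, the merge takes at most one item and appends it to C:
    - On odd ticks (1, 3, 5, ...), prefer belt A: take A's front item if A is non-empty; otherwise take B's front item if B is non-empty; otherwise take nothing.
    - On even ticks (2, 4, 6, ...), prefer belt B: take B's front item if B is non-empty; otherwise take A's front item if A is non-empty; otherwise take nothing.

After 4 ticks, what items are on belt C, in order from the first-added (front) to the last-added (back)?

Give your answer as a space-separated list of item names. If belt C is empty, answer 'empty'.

Answer: tile iron ingot beam

Derivation:
Tick 1: prefer A, take tile from A; A=[ingot,hinge] B=[iron,beam,tube,joint] C=[tile]
Tick 2: prefer B, take iron from B; A=[ingot,hinge] B=[beam,tube,joint] C=[tile,iron]
Tick 3: prefer A, take ingot from A; A=[hinge] B=[beam,tube,joint] C=[tile,iron,ingot]
Tick 4: prefer B, take beam from B; A=[hinge] B=[tube,joint] C=[tile,iron,ingot,beam]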